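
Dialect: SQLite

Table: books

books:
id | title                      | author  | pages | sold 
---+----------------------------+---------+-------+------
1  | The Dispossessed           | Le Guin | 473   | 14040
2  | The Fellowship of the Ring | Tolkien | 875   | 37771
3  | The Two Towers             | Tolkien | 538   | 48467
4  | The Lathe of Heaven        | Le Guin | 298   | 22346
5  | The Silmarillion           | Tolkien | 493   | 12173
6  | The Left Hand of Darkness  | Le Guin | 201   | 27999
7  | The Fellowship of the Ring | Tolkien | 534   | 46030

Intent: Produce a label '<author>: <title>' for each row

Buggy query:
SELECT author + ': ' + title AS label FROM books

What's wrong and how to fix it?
Bug: SQLite uses || for string concatenation; + coerces text to numbers (yielding 0)

Fix: Use the || operator for string concatenation

Corrected query:
SELECT author || ': ' || title AS label FROM books

Result:
label                              
-----------------------------------
Le Guin: The Dispossessed          
Tolkien: The Fellowship of the Ring
Tolkien: The Two Towers            
Le Guin: The Lathe of Heaven       
Tolkien: The Silmarillion          
Le Guin: The Left Hand of Darkness 
Tolkien: The Fellowship of the Ring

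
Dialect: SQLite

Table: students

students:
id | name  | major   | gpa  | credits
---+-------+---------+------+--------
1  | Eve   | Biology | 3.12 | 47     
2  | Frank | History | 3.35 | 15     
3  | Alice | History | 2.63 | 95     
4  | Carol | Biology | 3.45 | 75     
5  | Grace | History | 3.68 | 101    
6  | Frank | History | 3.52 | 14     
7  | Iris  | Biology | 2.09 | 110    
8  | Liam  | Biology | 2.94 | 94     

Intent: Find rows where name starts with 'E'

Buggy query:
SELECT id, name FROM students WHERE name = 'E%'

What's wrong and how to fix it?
Bug: '=' compares the literal string including the % character; pattern matching needs LIKE

Fix: Use LIKE for wildcard pattern matching

Corrected query:
SELECT id, name FROM students WHERE name LIKE 'E%'

Result:
id | name
---+-----
1  | Eve 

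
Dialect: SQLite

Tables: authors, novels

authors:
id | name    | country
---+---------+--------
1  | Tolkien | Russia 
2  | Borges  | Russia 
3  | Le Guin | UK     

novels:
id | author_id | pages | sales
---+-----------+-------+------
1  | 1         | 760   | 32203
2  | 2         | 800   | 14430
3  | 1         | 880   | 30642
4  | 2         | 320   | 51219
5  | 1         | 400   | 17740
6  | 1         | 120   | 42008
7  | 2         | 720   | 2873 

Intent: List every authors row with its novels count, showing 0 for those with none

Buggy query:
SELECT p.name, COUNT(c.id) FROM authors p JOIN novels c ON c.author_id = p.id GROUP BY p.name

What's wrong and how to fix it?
Bug: INNER JOIN drops authors rows that have no matching novels rows

Fix: Use LEFT JOIN so parents without children still appear (COUNT(c.id) gives 0)

Corrected query:
SELECT p.name, COUNT(c.id) FROM authors p LEFT JOIN novels c ON c.author_id = p.id GROUP BY p.name

Result:
name    | COUNT(c.id)
--------+------------
Borges  | 3          
Le Guin | 0          
Tolkien | 4          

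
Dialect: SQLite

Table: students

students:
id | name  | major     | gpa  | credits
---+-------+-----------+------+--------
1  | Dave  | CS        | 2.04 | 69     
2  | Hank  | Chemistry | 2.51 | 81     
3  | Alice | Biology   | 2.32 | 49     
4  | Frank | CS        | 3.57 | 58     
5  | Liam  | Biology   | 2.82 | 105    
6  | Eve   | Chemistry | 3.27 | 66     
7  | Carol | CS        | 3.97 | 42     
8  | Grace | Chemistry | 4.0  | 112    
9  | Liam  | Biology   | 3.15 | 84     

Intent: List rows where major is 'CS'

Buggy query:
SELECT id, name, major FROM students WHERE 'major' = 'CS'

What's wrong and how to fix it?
Bug: 'major' in single quotes is a string literal, not the column; the comparison is literal-vs-literal and never true

Fix: Reference the column as major without single quotes

Corrected query:
SELECT id, name, major FROM students WHERE major = 'CS'

Result:
id | name  | major
---+-------+------
1  | Dave  | CS   
4  | Frank | CS   
7  | Carol | CS   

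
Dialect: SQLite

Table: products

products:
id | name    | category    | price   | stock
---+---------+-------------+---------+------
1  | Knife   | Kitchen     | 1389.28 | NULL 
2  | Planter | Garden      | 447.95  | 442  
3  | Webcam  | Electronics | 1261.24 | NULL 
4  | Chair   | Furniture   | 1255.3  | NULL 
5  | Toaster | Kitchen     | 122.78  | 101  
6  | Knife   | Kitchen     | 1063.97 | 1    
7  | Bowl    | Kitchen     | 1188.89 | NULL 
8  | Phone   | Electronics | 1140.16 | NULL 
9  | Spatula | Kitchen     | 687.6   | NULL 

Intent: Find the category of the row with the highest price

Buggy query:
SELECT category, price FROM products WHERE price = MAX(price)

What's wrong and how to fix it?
Bug: WHERE is evaluated per row; an aggregate over the whole table isn't defined there

Fix: Use a subquery: WHERE price = (SELECT MAX(price) FROM products)

Corrected query:
SELECT category, price FROM products WHERE price = (SELECT MAX(price) FROM products)

Result:
category | price  
---------+--------
Kitchen  | 1389.28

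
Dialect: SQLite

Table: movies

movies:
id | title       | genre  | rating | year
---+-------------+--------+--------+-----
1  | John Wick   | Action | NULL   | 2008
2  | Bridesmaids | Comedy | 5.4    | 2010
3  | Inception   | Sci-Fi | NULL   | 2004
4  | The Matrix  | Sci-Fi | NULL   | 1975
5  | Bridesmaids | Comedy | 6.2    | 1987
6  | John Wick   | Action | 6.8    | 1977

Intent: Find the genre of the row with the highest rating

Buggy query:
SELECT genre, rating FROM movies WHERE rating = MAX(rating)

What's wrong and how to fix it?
Bug: MAX(rating) is an aggregate and cannot be used directly in WHERE

Fix: Wrap MAX in a scalar subquery so WHERE compares against a single value

Corrected query:
SELECT genre, rating FROM movies WHERE rating = (SELECT MAX(rating) FROM movies)

Result:
genre  | rating
-------+-------
Action | 6.8   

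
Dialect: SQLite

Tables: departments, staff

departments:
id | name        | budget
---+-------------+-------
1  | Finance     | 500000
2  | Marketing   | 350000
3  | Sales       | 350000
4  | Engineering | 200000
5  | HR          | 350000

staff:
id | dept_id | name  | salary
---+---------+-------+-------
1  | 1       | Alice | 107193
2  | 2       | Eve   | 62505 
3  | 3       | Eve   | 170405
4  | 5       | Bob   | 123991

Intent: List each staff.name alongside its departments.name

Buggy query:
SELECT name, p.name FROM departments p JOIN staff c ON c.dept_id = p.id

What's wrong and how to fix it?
Bug: 'name' exists in both joined tables, so the database can't tell which one is meant

Fix: Qualify the column with its table alias (c.name)

Corrected query:
SELECT c.name, p.name FROM departments p JOIN staff c ON c.dept_id = p.id

Result:
name  | name     
------+----------
Alice | Finance  
Eve   | Marketing
Eve   | Sales    
Bob   | HR       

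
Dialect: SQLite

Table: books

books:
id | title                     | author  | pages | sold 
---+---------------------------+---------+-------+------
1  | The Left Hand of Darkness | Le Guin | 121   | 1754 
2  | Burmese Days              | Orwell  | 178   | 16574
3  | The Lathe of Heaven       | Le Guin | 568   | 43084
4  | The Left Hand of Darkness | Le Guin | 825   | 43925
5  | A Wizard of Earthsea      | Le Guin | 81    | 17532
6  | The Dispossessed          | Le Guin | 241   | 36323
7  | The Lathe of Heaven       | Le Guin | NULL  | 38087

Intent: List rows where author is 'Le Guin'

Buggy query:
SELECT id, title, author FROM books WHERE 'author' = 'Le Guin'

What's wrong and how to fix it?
Bug: 'author' in single quotes is a string literal, not the column; the comparison is literal-vs-literal and never true

Fix: Remove the quotes around the column name (or use double quotes for an identifier)

Corrected query:
SELECT id, title, author FROM books WHERE author = 'Le Guin'

Result:
id | title                     | author 
---+---------------------------+--------
1  | The Left Hand of Darkness | Le Guin
3  | The Lathe of Heaven       | Le Guin
4  | The Left Hand of Darkness | Le Guin
5  | A Wizard of Earthsea      | Le Guin
6  | The Dispossessed          | Le Guin
7  | The Lathe of Heaven       | Le Guin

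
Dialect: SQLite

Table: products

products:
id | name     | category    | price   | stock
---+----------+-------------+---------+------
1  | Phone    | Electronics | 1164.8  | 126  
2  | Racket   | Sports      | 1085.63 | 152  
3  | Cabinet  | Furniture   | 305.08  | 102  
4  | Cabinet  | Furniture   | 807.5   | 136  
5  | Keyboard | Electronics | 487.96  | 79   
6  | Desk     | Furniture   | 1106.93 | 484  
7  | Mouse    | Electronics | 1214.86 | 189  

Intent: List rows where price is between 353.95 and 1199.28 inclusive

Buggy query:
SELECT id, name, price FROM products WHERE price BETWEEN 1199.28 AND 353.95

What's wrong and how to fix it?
Bug: BETWEEN expects the lower bound first; with 1199.28 AND 353.95 the range is empty

Fix: Swap the bounds so the smaller value comes first

Corrected query:
SELECT id, name, price FROM products WHERE price BETWEEN 353.95 AND 1199.28

Result:
id | name     | price  
---+----------+--------
1  | Phone    | 1164.8 
2  | Racket   | 1085.63
4  | Cabinet  | 807.5  
5  | Keyboard | 487.96 
6  | Desk     | 1106.93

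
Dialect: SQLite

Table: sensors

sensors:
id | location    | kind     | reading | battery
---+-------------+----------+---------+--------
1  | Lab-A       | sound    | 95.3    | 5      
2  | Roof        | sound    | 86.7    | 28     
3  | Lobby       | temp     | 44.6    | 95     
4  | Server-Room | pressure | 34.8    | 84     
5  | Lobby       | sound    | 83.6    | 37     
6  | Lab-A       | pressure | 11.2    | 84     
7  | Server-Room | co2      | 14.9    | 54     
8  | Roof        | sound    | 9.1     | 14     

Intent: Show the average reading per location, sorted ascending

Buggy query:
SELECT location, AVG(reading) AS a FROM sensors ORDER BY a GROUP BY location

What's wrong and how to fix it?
Bug: GROUP BY must precede ORDER BY

Fix: Move ORDER BY to the end, after GROUP BY

Corrected query:
SELECT location, AVG(reading) AS a FROM sensors GROUP BY location ORDER BY a

Result:
location    | a    
------------+------
Server-Room | 24.85
Roof        | 47.9 
Lab-A       | 53.25
Lobby       | 64.1 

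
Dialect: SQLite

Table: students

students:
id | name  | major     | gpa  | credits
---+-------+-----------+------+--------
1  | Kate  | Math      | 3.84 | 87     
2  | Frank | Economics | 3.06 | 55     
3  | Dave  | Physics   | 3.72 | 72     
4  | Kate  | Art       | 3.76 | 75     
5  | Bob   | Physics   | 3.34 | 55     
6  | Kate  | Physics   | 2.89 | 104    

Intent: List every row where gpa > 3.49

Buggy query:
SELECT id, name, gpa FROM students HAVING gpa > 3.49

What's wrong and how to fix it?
Bug: HAVING filters the output of aggregation, but this query has no GROUP BY and no aggregate functions, so SQLite rejects it (HAVING clause on a non-aggregate query); the condition here is per row

Fix: Use WHERE for row-level filtering

Corrected query:
SELECT id, name, gpa FROM students WHERE gpa > 3.49

Result:
id | name | gpa 
---+------+-----
1  | Kate | 3.84
3  | Dave | 3.72
4  | Kate | 3.76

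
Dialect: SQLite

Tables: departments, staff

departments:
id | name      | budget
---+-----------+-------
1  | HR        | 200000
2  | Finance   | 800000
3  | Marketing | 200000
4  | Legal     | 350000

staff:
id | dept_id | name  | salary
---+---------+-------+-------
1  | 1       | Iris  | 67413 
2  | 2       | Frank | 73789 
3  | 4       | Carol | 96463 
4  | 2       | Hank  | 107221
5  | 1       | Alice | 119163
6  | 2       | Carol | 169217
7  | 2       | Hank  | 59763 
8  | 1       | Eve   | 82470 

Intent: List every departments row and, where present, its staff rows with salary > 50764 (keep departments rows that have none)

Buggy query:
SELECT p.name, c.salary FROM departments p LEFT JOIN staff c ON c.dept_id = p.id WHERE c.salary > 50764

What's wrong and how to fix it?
Bug: A WHERE condition on the right-hand table after LEFT JOIN drops unmatched parents

Fix: Put 'c.salary > 50764' in the JOIN's ON clause instead of WHERE

Corrected query:
SELECT p.name, c.salary FROM departments p LEFT JOIN staff c ON c.dept_id = p.id AND c.salary > 50764

Result:
name      | salary
----------+-------
HR        | 67413 
HR        | 82470 
HR        | 119163
Finance   | 59763 
Finance   | 73789 
Finance   | 107221
Finance   | 169217
Marketing | NULL  
Legal     | 96463 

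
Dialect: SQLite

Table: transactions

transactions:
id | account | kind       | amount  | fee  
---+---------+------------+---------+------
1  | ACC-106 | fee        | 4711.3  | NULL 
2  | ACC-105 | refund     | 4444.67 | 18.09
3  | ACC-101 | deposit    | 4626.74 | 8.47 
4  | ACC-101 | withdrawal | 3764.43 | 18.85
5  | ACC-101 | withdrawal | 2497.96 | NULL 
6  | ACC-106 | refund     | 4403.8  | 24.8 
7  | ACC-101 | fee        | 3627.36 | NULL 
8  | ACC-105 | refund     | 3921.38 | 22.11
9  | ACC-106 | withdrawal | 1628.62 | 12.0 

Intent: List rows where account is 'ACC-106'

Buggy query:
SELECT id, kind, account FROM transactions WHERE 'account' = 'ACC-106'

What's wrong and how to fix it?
Bug: 'account' in single quotes is a string literal, not the column; the comparison is literal-vs-literal and never true

Fix: Remove the quotes around the column name (or use double quotes for an identifier)

Corrected query:
SELECT id, kind, account FROM transactions WHERE account = 'ACC-106'

Result:
id | kind       | account
---+------------+--------
1  | fee        | ACC-106
6  | refund     | ACC-106
9  | withdrawal | ACC-106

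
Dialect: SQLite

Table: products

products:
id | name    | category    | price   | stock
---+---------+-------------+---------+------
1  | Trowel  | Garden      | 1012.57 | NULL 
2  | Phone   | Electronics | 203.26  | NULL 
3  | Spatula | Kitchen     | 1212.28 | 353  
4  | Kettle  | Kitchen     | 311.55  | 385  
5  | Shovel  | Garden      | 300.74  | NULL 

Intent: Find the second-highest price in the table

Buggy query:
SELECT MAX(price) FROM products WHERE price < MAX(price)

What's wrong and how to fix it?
Bug: The inner MAX is an aggregate inside WHERE, which is not allowed

Fix: Put the inner MAX in a scalar subquery

Corrected query:
SELECT MAX(price) FROM products WHERE price < (SELECT MAX(price) FROM products)

Result:
MAX(price)
----------
1012.57   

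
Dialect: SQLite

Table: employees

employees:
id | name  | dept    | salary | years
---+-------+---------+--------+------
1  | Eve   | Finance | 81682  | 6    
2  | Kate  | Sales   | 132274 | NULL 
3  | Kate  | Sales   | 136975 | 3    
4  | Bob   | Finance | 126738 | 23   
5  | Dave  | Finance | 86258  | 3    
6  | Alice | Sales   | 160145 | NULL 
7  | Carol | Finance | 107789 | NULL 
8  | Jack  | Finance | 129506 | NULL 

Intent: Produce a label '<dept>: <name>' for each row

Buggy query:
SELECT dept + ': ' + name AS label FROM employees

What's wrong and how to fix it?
Bug: SQLite uses || for string concatenation; + coerces text to numbers (yielding 0)

Fix: Replace + with || to concatenate text

Corrected query:
SELECT dept || ': ' || name AS label FROM employees

Result:
label         
--------------
Finance: Eve  
Sales: Kate   
Sales: Kate   
Finance: Bob  
Finance: Dave 
Sales: Alice  
Finance: Carol
Finance: Jack 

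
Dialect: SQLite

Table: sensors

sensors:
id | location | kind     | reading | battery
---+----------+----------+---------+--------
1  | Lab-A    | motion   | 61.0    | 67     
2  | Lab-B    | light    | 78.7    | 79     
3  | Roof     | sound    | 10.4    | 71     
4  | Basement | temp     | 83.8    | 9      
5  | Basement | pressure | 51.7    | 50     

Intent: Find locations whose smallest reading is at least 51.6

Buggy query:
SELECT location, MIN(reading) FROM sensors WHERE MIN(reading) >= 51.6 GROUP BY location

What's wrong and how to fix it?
Bug: Aggregates like MIN are computed per group after WHERE runs

Fix: Replace WHERE with HAVING after the GROUP BY

Corrected query:
SELECT location, MIN(reading) FROM sensors GROUP BY location HAVING MIN(reading) >= 51.6

Result:
location | MIN(reading)
---------+-------------
Basement | 51.7        
Lab-A    | 61          
Lab-B    | 78.7        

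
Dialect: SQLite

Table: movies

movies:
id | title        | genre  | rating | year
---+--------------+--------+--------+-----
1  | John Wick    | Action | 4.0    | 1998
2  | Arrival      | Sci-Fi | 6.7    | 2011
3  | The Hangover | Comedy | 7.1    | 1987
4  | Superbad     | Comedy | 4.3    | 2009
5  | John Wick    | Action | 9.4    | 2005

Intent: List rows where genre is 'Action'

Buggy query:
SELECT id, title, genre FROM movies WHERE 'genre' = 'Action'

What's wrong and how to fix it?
Bug: 'genre' in single quotes is a string literal, not the column; the comparison is literal-vs-literal and never true

Fix: Remove the quotes around the column name (or use double quotes for an identifier)

Corrected query:
SELECT id, title, genre FROM movies WHERE genre = 'Action'

Result:
id | title     | genre 
---+-----------+-------
1  | John Wick | Action
5  | John Wick | Action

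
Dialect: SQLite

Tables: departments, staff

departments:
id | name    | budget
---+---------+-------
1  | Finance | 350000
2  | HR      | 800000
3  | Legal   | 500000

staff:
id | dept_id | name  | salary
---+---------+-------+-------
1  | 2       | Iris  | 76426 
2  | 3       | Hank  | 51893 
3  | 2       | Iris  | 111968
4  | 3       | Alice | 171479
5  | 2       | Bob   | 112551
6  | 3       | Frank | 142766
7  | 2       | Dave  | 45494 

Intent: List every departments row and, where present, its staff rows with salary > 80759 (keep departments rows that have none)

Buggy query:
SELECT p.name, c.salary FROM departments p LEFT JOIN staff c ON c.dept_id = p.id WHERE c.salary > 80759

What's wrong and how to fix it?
Bug: A WHERE condition on the right-hand table after LEFT JOIN drops unmatched parents

Fix: Move the right-table condition into the ON clause so unmatched parents are kept

Corrected query:
SELECT p.name, c.salary FROM departments p LEFT JOIN staff c ON c.dept_id = p.id AND c.salary > 80759

Result:
name    | salary
--------+-------
Finance | NULL  
HR      | 111968
HR      | 112551
Legal   | 142766
Legal   | 171479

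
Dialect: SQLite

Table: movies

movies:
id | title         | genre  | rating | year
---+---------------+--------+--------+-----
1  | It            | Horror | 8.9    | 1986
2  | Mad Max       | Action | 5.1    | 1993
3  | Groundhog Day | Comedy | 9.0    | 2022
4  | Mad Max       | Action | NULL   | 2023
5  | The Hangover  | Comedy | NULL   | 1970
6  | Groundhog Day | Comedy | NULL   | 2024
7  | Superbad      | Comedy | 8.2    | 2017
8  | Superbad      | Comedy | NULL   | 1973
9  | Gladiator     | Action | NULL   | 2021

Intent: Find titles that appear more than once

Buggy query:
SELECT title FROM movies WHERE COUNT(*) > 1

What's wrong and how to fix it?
Bug: WHERE can't reference COUNT(*); aggregates are computed after WHERE

Fix: GROUP BY title, then filter groups with HAVING COUNT(*) > 1

Corrected query:
SELECT title FROM movies GROUP BY title HAVING COUNT(*) > 1

Result:
title        
-------------
Groundhog Day
Mad Max      
Superbad     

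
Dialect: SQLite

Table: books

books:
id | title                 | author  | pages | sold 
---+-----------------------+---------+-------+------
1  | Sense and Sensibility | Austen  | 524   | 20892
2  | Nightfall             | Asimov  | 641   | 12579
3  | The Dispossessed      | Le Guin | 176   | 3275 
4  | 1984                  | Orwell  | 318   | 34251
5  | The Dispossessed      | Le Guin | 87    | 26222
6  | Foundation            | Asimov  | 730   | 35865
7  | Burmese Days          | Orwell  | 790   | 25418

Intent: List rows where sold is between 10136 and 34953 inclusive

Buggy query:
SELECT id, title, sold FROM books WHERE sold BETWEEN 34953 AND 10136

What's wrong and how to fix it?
Bug: The bounds are reversed; BETWEEN a AND b requires a <= b to match anything

Fix: Swap the bounds so the smaller value comes first

Corrected query:
SELECT id, title, sold FROM books WHERE sold BETWEEN 10136 AND 34953

Result:
id | title                 | sold 
---+-----------------------+------
1  | Sense and Sensibility | 20892
2  | Nightfall             | 12579
4  | 1984                  | 34251
5  | The Dispossessed      | 26222
7  | Burmese Days          | 25418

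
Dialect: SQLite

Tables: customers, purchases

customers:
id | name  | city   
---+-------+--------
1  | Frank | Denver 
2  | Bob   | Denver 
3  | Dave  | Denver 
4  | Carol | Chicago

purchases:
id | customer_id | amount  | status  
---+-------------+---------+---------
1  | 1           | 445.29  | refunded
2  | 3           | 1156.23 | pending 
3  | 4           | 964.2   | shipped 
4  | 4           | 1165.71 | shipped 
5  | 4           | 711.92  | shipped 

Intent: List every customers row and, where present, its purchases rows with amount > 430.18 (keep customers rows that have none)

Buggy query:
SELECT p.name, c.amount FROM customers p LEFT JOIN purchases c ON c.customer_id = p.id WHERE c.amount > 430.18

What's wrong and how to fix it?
Bug: A WHERE condition on the right-hand table after LEFT JOIN drops unmatched parents

Fix: Put 'c.amount > 430.18' in the JOIN's ON clause instead of WHERE

Corrected query:
SELECT p.name, c.amount FROM customers p LEFT JOIN purchases c ON c.customer_id = p.id AND c.amount > 430.18

Result:
name  | amount 
------+--------
Frank | 445.29 
Bob   | NULL   
Dave  | 1156.23
Carol | 711.92 
Carol | 964.2  
Carol | 1165.71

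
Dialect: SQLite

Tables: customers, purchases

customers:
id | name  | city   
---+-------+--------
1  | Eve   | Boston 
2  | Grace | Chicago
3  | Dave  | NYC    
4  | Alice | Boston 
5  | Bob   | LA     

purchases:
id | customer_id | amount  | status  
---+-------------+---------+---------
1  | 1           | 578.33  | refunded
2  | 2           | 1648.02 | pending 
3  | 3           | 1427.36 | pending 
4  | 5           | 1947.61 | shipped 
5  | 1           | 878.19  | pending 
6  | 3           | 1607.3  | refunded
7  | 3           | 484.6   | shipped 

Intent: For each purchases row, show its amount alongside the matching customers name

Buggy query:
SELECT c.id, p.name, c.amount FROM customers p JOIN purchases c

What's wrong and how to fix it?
Bug: Missing join condition: each purchases row is matched to all customers rows instead of just its own

Fix: Specify the join condition linking the foreign key to the parent id

Corrected query:
SELECT c.id, p.name, c.amount FROM customers p JOIN purchases c ON c.customer_id = p.id

Result:
id | name  | amount 
---+-------+--------
1  | Eve   | 578.33 
2  | Grace | 1648.02
3  | Dave  | 1427.36
4  | Bob   | 1947.61
5  | Eve   | 878.19 
6  | Dave  | 1607.3 
7  | Dave  | 484.6  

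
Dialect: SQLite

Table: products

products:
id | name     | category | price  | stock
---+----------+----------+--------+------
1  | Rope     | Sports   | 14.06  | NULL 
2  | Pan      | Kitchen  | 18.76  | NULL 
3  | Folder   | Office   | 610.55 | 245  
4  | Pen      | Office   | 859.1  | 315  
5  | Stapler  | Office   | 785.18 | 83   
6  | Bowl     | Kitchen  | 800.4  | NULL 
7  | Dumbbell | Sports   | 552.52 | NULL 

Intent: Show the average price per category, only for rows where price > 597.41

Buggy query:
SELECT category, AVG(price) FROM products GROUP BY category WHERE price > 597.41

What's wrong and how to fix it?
Bug: WHERE cannot follow GROUP BY

Fix: Place WHERE between FROM and GROUP BY

Corrected query:
SELECT category, AVG(price) FROM products WHERE price > 597.41 GROUP BY category

Result:
category | AVG(price)
---------+-----------
Kitchen  | 800.4     
Office   | 751.61    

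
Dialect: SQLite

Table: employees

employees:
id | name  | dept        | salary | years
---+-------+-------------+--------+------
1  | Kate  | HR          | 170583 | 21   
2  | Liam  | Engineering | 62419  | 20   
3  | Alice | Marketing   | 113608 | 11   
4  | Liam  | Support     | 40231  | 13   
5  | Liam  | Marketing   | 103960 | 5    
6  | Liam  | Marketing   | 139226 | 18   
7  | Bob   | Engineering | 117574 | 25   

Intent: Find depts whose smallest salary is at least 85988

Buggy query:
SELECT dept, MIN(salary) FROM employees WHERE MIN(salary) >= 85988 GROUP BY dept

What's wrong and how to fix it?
Bug: MIN() in WHERE is a misuse of aggregate

Fix: Use HAVING for the per-group MIN condition

Corrected query:
SELECT dept, MIN(salary) FROM employees GROUP BY dept HAVING MIN(salary) >= 85988

Result:
dept      | MIN(salary)
----------+------------
HR        | 170583     
Marketing | 103960     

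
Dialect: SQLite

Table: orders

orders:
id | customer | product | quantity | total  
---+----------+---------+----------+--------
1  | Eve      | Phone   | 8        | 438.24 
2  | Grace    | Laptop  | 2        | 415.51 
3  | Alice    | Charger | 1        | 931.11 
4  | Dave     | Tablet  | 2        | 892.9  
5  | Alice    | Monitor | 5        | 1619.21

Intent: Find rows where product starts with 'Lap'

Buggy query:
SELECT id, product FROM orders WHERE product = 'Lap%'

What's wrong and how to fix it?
Bug: '=' compares the literal string including the % character; pattern matching needs LIKE

Fix: Replace '=' with LIKE so 'Lap%' is treated as a pattern

Corrected query:
SELECT id, product FROM orders WHERE product LIKE 'Lap%'

Result:
id | product
---+--------
2  | Laptop 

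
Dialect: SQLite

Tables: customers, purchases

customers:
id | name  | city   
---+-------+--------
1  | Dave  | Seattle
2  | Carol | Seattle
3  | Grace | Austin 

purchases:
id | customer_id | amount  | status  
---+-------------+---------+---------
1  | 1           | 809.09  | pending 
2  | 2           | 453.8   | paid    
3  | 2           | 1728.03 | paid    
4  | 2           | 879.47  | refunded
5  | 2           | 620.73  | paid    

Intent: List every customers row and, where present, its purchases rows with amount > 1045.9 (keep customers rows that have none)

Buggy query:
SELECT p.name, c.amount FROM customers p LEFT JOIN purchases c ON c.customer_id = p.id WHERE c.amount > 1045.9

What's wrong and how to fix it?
Bug: A WHERE condition on the right-hand table after LEFT JOIN drops unmatched parents

Fix: Move the right-table condition into the ON clause so unmatched parents are kept

Corrected query:
SELECT p.name, c.amount FROM customers p LEFT JOIN purchases c ON c.customer_id = p.id AND c.amount > 1045.9

Result:
name  | amount 
------+--------
Dave  | NULL   
Carol | 1728.03
Grace | NULL   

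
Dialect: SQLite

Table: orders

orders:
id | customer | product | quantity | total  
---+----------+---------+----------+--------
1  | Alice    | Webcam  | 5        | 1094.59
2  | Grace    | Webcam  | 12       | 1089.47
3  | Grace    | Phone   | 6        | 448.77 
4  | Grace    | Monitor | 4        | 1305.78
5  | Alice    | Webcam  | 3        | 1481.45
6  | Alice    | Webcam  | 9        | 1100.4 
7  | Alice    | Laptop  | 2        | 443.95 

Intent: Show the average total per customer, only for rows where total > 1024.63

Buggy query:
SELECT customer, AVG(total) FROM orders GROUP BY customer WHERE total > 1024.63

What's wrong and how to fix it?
Bug: WHERE cannot follow GROUP BY

Fix: Move the WHERE clause before GROUP BY

Corrected query:
SELECT customer, AVG(total) FROM orders WHERE total > 1024.63 GROUP BY customer

Result:
customer | AVG(total)
---------+-----------
Alice    | 1225.48   
Grace    | 1197.625  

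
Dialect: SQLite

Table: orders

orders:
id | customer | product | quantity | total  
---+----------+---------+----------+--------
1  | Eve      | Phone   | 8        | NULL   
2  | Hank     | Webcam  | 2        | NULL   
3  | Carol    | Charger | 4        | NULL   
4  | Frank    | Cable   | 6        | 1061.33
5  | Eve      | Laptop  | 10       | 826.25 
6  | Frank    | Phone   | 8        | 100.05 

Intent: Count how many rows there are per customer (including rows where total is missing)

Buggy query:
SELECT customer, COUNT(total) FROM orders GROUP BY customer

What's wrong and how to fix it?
Bug: COUNT(column) counts non-NULL values only; rows with NULL total aren't counted

Fix: Use COUNT(*) to count all rows regardless of NULL

Corrected query:
SELECT customer, COUNT(*) FROM orders GROUP BY customer

Result:
customer | COUNT(*)
---------+---------
Carol    | 1       
Eve      | 2       
Frank    | 2       
Hank     | 1       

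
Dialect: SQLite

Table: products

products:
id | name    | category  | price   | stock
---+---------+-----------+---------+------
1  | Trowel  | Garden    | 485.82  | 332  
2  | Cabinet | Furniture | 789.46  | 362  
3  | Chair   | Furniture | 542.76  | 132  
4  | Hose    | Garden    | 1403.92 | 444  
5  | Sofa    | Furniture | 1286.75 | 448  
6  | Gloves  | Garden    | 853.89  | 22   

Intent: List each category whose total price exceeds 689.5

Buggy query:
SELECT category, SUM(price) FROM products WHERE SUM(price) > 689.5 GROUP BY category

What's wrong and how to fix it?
Bug: Aggregate functions cannot appear in a WHERE clause

Fix: Use HAVING (which filters groups after aggregation) instead of WHERE

Corrected query:
SELECT category, SUM(price) FROM products GROUP BY category HAVING SUM(price) > 689.5

Result:
category  | SUM(price)
----------+-----------
Furniture | 2618.97   
Garden    | 2743.63   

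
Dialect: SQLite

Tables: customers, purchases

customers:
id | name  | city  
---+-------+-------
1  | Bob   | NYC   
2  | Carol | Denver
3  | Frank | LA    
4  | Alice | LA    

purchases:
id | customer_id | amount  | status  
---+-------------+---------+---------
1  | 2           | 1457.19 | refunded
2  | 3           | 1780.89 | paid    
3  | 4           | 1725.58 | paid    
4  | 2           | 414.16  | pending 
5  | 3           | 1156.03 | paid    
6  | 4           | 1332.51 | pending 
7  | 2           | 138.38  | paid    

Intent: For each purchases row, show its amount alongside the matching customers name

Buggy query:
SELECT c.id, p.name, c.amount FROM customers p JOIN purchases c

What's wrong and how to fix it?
Bug: JOIN with no ON clause produces a cartesian product; every purchases row pairs with every customers row

Fix: Add ON c.customer_id = p.id to the JOIN

Corrected query:
SELECT c.id, p.name, c.amount FROM customers p JOIN purchases c ON c.customer_id = p.id

Result:
id | name  | amount 
---+-------+--------
1  | Carol | 1457.19
2  | Frank | 1780.89
3  | Alice | 1725.58
4  | Carol | 414.16 
5  | Frank | 1156.03
6  | Alice | 1332.51
7  | Carol | 138.38 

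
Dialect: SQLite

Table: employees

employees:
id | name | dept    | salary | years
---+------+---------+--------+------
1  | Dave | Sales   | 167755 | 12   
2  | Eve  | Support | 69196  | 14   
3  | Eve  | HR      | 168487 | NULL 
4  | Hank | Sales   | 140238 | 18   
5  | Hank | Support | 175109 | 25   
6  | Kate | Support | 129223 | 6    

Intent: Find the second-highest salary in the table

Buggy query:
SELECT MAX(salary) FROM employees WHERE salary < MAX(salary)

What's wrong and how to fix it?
Bug: MAX(salary) on the right of the comparison is an aggregate-in-WHERE error

Fix: Put the inner MAX in a scalar subquery

Corrected query:
SELECT MAX(salary) FROM employees WHERE salary < (SELECT MAX(salary) FROM employees)

Result:
MAX(salary)
-----------
168487     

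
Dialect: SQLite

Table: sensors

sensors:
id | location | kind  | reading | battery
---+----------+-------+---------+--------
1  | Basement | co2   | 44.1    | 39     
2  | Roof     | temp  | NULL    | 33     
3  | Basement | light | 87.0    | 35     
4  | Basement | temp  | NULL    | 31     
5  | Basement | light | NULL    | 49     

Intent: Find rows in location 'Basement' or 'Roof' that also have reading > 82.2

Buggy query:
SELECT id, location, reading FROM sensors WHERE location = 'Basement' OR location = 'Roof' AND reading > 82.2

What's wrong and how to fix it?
Bug: AND binds tighter than OR, so this parses as location = 'Basement' OR (location = 'Roof' AND reading > 82.2)

Fix: Group the OR with parentheses (or use IN), then AND the threshold

Corrected query:
SELECT id, location, reading FROM sensors WHERE (location = 'Basement' OR location = 'Roof') AND reading > 82.2

Result:
id | location | reading
---+----------+--------
3  | Basement | 87     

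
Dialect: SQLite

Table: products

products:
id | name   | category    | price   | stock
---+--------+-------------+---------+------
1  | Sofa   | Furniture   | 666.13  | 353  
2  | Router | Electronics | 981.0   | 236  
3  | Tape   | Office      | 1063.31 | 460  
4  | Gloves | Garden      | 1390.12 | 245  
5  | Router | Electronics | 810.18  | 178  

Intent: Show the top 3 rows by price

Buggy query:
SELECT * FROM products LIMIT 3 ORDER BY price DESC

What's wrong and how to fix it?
Bug: ORDER BY cannot follow LIMIT; LIMIT is the final clause

Fix: Sort with ORDER BY, then apply LIMIT

Corrected query:
SELECT * FROM products ORDER BY price DESC LIMIT 3

Result:
id | name   | category    | price   | stock
---+--------+-------------+---------+------
4  | Gloves | Garden      | 1390.12 | 245  
3  | Tape   | Office      | 1063.31 | 460  
2  | Router | Electronics | 981     | 236  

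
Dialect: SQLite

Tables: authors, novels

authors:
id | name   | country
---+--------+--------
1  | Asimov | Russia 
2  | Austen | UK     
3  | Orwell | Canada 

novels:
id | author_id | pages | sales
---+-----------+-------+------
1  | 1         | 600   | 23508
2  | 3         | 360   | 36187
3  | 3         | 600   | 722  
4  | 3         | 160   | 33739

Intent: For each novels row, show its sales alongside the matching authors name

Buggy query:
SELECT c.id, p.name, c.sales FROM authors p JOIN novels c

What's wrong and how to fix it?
Bug: Missing join condition: each novels row is matched to all authors rows instead of just its own

Fix: Specify the join condition linking the foreign key to the parent id

Corrected query:
SELECT c.id, p.name, c.sales FROM authors p JOIN novels c ON c.author_id = p.id

Result:
id | name   | sales
---+--------+------
1  | Asimov | 23508
2  | Orwell | 36187
3  | Orwell | 722  
4  | Orwell | 33739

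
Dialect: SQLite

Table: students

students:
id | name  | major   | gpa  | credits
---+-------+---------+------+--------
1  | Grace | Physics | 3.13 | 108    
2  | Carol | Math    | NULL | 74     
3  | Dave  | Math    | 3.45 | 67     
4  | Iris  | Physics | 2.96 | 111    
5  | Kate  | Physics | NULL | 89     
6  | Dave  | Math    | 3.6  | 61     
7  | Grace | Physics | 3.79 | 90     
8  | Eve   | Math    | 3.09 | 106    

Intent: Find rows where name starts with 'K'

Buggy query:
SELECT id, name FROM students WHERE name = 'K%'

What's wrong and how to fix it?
Bug: Wildcards only work with LIKE; '=' treats '%' as a literal character

Fix: Replace '=' with LIKE so 'K%' is treated as a pattern

Corrected query:
SELECT id, name FROM students WHERE name LIKE 'K%'

Result:
id | name
---+-----
5  | Kate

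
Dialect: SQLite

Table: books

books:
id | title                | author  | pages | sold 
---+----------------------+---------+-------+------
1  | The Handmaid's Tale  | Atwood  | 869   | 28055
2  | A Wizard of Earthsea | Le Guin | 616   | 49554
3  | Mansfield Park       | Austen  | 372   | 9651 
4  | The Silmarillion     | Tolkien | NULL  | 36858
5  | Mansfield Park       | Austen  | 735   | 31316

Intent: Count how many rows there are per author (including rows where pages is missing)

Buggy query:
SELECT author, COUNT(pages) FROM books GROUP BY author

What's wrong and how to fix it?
Bug: COUNT(column) counts non-NULL values only; rows with NULL pages aren't counted

Fix: Use COUNT(*) to count all rows regardless of NULL

Corrected query:
SELECT author, COUNT(*) FROM books GROUP BY author

Result:
author  | COUNT(*)
--------+---------
Atwood  | 1       
Austen  | 2       
Le Guin | 1       
Tolkien | 1       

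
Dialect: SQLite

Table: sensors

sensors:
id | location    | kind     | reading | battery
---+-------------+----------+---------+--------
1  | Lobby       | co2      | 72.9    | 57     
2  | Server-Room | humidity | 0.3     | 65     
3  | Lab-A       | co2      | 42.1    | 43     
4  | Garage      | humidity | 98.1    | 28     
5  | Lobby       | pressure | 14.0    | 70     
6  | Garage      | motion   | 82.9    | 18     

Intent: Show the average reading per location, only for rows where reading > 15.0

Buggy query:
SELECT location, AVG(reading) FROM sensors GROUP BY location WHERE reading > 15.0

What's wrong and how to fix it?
Bug: Row-level WHERE must come before GROUP BY in the clause order

Fix: Place WHERE between FROM and GROUP BY

Corrected query:
SELECT location, AVG(reading) FROM sensors WHERE reading > 15.0 GROUP BY location

Result:
location | AVG(reading)
---------+-------------
Garage   | 90.5        
Lab-A    | 42.1        
Lobby    | 72.9        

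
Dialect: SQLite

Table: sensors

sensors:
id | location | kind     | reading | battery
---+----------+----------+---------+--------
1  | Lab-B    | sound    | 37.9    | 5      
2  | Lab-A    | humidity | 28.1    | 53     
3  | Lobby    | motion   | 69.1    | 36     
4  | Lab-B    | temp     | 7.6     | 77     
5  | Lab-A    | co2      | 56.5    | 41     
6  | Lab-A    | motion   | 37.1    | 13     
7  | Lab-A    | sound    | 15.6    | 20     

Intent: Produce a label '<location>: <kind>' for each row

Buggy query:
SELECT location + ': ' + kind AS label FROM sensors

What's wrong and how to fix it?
Bug: '+' is numeric addition; on text columns SQLite converts them to 0 instead of concatenating

Fix: Replace + with || to concatenate text

Corrected query:
SELECT location || ': ' || kind AS label FROM sensors

Result:
label          
---------------
Lab-B: sound   
Lab-A: humidity
Lobby: motion  
Lab-B: temp    
Lab-A: co2     
Lab-A: motion  
Lab-A: sound   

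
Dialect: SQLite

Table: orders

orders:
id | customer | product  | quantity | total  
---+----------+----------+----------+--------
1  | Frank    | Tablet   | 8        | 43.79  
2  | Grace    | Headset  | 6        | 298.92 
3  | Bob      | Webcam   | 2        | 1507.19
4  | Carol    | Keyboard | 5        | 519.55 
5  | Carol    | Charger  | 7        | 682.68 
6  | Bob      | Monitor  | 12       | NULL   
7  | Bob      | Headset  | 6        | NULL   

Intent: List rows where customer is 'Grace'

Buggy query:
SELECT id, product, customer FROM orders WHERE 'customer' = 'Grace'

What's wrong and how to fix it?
Bug: 'customer' in single quotes is a string literal, not the column; the comparison is literal-vs-literal and never true

Fix: Remove the quotes around the column name (or use double quotes for an identifier)

Corrected query:
SELECT id, product, customer FROM orders WHERE customer = 'Grace'

Result:
id | product | customer
---+---------+---------
2  | Headset | Grace   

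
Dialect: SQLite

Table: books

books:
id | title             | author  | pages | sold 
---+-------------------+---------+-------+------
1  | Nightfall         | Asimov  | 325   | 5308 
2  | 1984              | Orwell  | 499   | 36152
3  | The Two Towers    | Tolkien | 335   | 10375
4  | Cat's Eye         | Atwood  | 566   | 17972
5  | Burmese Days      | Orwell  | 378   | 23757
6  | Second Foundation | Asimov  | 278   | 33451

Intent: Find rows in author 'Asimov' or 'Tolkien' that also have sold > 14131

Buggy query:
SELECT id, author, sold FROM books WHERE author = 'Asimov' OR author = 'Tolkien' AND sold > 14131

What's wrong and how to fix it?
Bug: Without parentheses, AND is evaluated before OR, so the sold filter only applies to the 'Tolkien' branch

Fix: Add parentheses around the OR so the AND applies to both alternatives

Corrected query:
SELECT id, author, sold FROM books WHERE (author = 'Asimov' OR author = 'Tolkien') AND sold > 14131

Result:
id | author | sold 
---+--------+------
6  | Asimov | 33451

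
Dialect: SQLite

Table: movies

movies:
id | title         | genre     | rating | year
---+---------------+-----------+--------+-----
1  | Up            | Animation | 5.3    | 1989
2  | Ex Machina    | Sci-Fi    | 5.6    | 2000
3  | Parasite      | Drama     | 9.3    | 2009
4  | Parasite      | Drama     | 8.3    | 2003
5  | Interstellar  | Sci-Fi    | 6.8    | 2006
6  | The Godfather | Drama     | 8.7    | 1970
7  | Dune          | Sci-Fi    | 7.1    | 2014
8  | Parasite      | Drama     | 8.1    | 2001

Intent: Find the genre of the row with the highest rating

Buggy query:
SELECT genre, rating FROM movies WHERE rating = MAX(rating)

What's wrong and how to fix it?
Bug: WHERE is evaluated per row; an aggregate over the whole table isn't defined there

Fix: Wrap MAX in a scalar subquery so WHERE compares against a single value

Corrected query:
SELECT genre, rating FROM movies WHERE rating = (SELECT MAX(rating) FROM movies)

Result:
genre | rating
------+-------
Drama | 9.3   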